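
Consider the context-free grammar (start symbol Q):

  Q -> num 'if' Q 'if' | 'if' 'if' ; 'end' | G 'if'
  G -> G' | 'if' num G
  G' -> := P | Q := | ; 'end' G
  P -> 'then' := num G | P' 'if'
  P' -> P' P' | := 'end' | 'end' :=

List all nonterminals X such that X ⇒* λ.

No nonterminal has an empty production or an RHS whose symbols are all nullable.

{ } (none)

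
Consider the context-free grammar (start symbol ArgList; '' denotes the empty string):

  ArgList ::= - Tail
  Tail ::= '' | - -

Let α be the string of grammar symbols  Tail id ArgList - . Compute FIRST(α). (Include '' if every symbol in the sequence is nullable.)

Add FIRST(Tail)\{''} = { - }; Tail is nullable, continue.
id is a terminal; add {id} and stop.

{ -, id }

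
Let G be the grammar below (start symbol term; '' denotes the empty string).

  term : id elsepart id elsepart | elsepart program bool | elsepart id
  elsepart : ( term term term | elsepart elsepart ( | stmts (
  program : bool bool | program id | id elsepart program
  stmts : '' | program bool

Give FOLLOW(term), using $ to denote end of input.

term is the start symbol, so $ ∈ FOLLOW(term).
In elsepart : ( term term term: add FIRST(term term) = { (, bool, id }.
In elsepart : ( term term term: add FIRST(term) = { (, bool, id }.
In elsepart : ( term term term: term is at the end, add FOLLOW(elsepart) = { $, (, bool, id }.
Union: FOLLOW(term) = { $, (, bool, id }.

{ $, (, bool, id }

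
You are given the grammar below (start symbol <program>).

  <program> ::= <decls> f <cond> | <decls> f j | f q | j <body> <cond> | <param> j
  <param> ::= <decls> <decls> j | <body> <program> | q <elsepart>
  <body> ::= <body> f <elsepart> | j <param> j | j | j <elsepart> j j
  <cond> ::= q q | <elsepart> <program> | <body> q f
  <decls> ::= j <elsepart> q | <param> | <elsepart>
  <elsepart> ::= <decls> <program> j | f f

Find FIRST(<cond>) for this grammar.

<cond> ::= q q contributes {q}.
From <cond> ::= <elsepart> <program>: add FIRST(<elsepart>) = { f, j, q }.
From <cond> ::= <body> q f: add FIRST(<body>) = { j }.
Union: FIRST(<cond>) = { f, j, q }.

{ f, j, q }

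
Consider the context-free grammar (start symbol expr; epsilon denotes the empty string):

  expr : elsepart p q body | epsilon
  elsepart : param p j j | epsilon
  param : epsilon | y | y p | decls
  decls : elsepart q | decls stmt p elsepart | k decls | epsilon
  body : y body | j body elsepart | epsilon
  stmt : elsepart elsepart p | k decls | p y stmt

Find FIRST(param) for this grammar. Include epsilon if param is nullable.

param : epsilon contributes epsilon.
param : y contributes {y}.
param : y p contributes {y}.
From param : decls: add FIRST(decls) = { k, p, q, y, epsilon } (including epsilon since decls is nullable).
Union: FIRST(param) = { k, p, q, y, epsilon }.

{ k, p, q, y, epsilon }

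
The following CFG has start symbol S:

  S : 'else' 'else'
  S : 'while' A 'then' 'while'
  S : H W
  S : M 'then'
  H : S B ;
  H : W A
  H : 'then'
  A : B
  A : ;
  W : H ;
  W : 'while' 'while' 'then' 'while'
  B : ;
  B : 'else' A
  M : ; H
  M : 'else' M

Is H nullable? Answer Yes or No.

No

No nonterminal in this grammar is nullable.
No production of H has an RHS whose symbols are all nullable, so H is not nullable.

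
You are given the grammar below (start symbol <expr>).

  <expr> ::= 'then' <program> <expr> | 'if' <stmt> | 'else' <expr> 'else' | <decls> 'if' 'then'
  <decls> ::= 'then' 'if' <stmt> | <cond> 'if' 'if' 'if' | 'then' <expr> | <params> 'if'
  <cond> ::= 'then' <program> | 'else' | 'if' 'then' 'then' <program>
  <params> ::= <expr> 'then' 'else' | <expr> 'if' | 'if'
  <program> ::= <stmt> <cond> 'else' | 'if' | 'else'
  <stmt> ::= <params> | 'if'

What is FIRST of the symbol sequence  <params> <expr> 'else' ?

{ 'else', 'if', 'then' }

Add FIRST(<params>) = { 'else', 'if', 'then' }; <params> is not nullable, stop.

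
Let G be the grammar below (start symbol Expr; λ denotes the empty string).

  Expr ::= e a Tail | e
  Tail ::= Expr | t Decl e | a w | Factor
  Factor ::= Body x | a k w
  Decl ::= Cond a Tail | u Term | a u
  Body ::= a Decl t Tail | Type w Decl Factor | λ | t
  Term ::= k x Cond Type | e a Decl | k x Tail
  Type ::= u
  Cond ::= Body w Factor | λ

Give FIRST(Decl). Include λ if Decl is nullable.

{ a, t, u, w }

From Decl ::= Cond a Tail: Cond nullable, take FIRST(Cond) ∪ {a} = { a, t, u, w }.
Decl ::= u Term contributes {u}.
Decl ::= a u contributes {a}.
Union: FIRST(Decl) = { a, t, u, w }.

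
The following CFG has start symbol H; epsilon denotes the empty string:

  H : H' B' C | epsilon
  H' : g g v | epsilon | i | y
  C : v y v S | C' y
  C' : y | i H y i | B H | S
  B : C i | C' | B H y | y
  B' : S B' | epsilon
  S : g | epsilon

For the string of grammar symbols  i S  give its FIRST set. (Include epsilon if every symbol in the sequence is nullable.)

i is a terminal; add {i} and stop.

{ i }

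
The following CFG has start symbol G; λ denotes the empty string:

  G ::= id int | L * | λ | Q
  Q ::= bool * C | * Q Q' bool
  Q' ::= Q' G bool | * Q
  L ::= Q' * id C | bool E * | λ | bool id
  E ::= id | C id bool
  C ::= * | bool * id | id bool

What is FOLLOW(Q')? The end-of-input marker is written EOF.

In Q ::= * Q Q' bool: add FIRST(bool) = { bool }.
In Q' ::= Q' G bool: add FIRST(G bool) = { *, bool, id }.
In L ::= Q' * id C: add FIRST(* id C) = { * }.
Union: FOLLOW(Q') = { *, bool, id }.

{ *, bool, id }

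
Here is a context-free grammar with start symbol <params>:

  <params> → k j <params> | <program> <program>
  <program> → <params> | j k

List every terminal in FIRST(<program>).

{ j, k }

From <program> → <params>: add FIRST(<params>) = { j, k }.
<program> → j k contributes {j}.
Union: FIRST(<program>) = { j, k }.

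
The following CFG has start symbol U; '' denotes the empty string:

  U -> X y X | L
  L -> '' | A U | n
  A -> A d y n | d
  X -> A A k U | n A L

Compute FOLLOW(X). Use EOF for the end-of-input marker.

In U -> X y X: add FIRST(y X) = { y }.
In U -> X y X: X is at the end, add FOLLOW(U) = { EOF, y }.
Union: FOLLOW(X) = { EOF, y }.

{ EOF, y }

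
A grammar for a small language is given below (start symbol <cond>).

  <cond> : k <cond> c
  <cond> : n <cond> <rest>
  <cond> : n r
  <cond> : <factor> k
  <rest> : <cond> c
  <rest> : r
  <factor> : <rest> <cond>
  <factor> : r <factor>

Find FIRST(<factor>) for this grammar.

From <factor> : <rest> <cond>: add FIRST(<rest>) = { k, n, r }.
<factor> : r <factor> contributes {r}.
Union: FIRST(<factor>) = { k, n, r }.

{ k, n, r }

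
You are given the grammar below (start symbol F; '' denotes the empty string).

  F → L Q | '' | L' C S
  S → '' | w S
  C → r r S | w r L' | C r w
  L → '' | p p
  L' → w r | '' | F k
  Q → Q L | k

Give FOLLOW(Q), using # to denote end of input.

In F → L Q: Q is at the end, add FOLLOW(F) = { #, k }.
In Q → Q L: add FIRST(L)\{''} = { p }.
  Since L is nullable, also add FOLLOW(Q) = { #, k, p }.
Union: FOLLOW(Q) = { #, k, p }.

{ #, k, p }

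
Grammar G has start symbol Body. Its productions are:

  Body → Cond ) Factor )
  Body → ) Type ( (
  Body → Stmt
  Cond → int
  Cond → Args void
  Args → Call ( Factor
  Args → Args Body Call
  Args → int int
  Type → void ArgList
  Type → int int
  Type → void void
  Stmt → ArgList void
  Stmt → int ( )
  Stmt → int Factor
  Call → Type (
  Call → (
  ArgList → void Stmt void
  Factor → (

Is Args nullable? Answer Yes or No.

No

No nonterminal in this grammar is nullable.
No production of Args has an RHS whose symbols are all nullable, so Args is not nullable.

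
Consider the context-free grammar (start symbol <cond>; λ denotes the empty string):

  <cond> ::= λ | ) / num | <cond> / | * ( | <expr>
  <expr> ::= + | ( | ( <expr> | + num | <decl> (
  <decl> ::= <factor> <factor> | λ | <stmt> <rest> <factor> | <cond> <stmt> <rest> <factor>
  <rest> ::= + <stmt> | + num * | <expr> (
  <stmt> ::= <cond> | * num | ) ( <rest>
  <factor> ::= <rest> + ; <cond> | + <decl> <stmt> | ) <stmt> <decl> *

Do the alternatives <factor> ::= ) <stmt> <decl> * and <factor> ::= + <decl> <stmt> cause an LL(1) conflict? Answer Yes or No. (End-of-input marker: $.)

FIRST() <stmt> <decl> *) = { ) } and FIRST(+ <decl> <stmt>) = { + }.
The FIRST sets are disjoint and neither alternative is nullable — no conflict.

No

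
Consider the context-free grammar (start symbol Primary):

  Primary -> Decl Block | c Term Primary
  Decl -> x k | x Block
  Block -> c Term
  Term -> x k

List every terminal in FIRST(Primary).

{ c, x }

From Primary -> Decl Block: add FIRST(Decl) = { x }.
Primary -> c Term Primary contributes {c}.
Union: FIRST(Primary) = { c, x }.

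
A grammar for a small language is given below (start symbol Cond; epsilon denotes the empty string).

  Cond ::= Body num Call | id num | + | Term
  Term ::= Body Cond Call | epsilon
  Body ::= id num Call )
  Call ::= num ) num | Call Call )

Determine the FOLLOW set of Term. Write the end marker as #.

In Cond ::= Term: Term is at the end, add FOLLOW(Cond) = { #, num }.
Union: FOLLOW(Term) = { #, num }.

{ #, num }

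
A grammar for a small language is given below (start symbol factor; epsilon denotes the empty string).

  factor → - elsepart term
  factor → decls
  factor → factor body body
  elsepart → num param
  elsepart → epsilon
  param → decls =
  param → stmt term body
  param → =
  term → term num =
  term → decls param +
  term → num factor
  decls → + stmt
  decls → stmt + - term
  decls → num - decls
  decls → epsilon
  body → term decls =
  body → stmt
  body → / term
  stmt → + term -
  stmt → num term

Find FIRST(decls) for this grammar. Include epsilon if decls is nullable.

decls → + stmt contributes {+}.
From decls → stmt + - term: add FIRST(stmt) = { +, num }.
decls → num - decls contributes {num}.
decls → epsilon contributes epsilon.
Union: FIRST(decls) = { +, num, epsilon }.

{ +, num, epsilon }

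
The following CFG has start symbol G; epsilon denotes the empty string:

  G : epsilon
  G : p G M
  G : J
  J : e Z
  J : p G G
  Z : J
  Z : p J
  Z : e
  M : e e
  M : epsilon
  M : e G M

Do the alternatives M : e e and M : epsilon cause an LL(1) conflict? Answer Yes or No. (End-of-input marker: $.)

FIRST(e e) = { e } and FIRST(epsilon) = { epsilon }.
The second alternative is nullable and FOLLOW(M) = { $, e, p } shares e with FIRST of the first — conflict.

Yes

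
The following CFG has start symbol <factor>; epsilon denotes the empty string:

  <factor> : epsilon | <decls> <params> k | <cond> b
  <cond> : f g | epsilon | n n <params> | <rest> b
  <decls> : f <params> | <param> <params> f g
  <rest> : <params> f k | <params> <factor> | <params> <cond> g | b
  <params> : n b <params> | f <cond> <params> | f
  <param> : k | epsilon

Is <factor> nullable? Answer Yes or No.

<factor> has an epsilon-production, so <factor> ⇒ epsilon.

Yes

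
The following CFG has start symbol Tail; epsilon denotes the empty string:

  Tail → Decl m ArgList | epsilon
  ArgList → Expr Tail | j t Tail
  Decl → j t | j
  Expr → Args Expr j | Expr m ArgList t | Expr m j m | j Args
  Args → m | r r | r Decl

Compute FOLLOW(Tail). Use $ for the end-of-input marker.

{ $, t }

Tail is the start symbol, so $ ∈ FOLLOW(Tail).
In ArgList → Expr Tail: Tail is at the end, add FOLLOW(ArgList) = { $, t }.
In ArgList → j t Tail: Tail is at the end, add FOLLOW(ArgList) = { $, t }.
Union: FOLLOW(Tail) = { $, t }.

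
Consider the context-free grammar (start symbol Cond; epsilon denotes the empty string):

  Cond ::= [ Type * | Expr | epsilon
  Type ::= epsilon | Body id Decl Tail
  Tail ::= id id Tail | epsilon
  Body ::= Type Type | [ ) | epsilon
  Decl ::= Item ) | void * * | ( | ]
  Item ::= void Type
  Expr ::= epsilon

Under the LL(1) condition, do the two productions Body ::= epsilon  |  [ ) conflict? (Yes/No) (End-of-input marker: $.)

FIRST(epsilon) = { epsilon } and FIRST([ )) = { [ }.
The first is nullable but FOLLOW(Body) = { id } is disjoint from FIRST of the second.

No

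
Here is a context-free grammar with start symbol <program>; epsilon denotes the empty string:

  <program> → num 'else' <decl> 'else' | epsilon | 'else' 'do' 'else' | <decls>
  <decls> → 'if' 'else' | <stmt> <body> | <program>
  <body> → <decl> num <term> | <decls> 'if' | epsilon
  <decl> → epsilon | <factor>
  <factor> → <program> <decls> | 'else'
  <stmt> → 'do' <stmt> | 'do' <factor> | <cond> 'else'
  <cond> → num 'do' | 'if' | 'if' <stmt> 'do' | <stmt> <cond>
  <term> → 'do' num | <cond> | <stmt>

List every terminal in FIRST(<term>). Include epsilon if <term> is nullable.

{ 'do', 'if', num }

<term> → 'do' num contributes {'do'}.
From <term> → <cond>: add FIRST(<cond>) = { 'do', 'if', num }.
From <term> → <stmt>: add FIRST(<stmt>) = { 'do', 'if', num }.
Union: FIRST(<term>) = { 'do', 'if', num }.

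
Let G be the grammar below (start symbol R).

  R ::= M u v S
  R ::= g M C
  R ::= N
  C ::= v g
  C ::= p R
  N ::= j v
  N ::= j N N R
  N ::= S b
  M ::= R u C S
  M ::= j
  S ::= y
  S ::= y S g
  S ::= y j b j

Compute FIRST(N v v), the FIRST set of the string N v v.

{ j, y }

Add FIRST(N) = { j, y }; N is not nullable, stop.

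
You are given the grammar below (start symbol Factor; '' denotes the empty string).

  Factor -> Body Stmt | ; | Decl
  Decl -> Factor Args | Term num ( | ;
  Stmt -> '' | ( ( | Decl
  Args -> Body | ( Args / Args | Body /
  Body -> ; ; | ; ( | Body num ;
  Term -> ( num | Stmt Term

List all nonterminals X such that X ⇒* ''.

{ Stmt }

Directly nullable (have an ''-production): Stmt.
No other nonterminal has a production whose RHS symbols are all nullable.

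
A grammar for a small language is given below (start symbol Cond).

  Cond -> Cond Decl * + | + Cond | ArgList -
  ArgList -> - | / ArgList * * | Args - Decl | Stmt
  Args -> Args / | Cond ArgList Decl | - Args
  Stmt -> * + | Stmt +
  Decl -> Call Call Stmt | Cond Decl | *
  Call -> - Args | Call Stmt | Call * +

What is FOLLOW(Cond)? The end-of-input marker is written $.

{ $, *, +, -, / }

Cond is the start symbol, so $ ∈ FOLLOW(Cond).
In Cond -> Cond Decl * +: add FIRST(Decl * +) = { *, +, -, / }.
In Cond -> + Cond: Cond is at the end, add FOLLOW(Cond) = { $, *, +, -, / }.
In Args -> Cond ArgList Decl: add FIRST(ArgList Decl) = { *, +, -, / }.
In Decl -> Cond Decl: add FIRST(Decl) = { *, +, -, / }.
Union: FOLLOW(Cond) = { $, *, +, -, / }.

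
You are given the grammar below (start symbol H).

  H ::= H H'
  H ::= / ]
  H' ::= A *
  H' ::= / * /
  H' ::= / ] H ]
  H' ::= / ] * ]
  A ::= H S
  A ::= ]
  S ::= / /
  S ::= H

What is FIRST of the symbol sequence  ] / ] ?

{ ] }

] is a terminal; add {]} and stop.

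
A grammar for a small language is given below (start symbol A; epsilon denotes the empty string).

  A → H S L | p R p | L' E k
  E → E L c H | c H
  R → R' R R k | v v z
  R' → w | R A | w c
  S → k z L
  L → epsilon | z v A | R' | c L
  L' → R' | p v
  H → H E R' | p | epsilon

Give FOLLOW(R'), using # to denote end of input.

In R → R' R R k: add FIRST(R R k) = { v, w }.
In L → R': R' is at the end, add FOLLOW(L) = { #, c, k, v, w, z }.
In L' → R': R' is at the end, add FOLLOW(L') = { c }.
In H → H E R': R' is at the end, add FOLLOW(H) = { c, k, v, w, z }.
Union: FOLLOW(R') = { #, c, k, v, w, z }.

{ #, c, k, v, w, z }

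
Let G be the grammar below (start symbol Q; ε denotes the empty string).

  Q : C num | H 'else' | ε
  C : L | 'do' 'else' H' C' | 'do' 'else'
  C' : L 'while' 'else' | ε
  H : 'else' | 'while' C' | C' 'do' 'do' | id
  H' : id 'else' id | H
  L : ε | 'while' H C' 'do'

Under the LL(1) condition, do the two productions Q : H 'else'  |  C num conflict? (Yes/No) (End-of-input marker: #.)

FIRST(H 'else') = { 'do', 'else', 'while', id } and FIRST(C num) = { 'do', 'while', num }.
Both contain 'do', so the two alternatives are not disjoint — LL(1) conflict.

Yes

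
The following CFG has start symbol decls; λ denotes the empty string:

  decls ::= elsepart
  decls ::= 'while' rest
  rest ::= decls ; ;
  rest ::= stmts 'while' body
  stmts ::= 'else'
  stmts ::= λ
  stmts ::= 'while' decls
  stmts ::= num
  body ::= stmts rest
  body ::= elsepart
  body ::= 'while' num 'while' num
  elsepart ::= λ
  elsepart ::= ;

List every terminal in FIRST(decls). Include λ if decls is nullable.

From decls ::= elsepart: add FIRST(elsepart) = { ;, λ } (including λ since elsepart is nullable).
decls ::= 'while' rest contributes {'while'}.
Union: FIRST(decls) = { 'while', ;, λ }.

{ 'while', ;, λ }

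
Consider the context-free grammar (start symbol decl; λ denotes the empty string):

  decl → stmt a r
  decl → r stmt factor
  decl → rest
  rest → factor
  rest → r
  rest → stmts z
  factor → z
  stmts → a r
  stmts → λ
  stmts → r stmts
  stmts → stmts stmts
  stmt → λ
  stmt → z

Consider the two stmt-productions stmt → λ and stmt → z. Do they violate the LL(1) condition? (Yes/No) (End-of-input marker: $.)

Yes

FIRST(λ) = { λ } and FIRST(z) = { z }.
The first alternative is nullable and FOLLOW(stmt) = { a, z } shares z with FIRST of the second — conflict.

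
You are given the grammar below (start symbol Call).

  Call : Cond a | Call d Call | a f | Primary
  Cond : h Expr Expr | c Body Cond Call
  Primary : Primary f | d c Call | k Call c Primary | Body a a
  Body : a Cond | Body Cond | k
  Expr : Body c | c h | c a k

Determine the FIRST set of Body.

Body : a Cond contributes {a}.
From Body : Body Cond: add FIRST(Body) = { a, k }.
Body : k contributes {k}.
Union: FIRST(Body) = { a, k }.

{ a, k }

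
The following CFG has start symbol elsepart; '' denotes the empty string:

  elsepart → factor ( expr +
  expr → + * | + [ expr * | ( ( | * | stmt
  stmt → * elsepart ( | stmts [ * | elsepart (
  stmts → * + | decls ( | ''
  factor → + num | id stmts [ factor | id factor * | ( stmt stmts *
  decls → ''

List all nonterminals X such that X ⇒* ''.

{ decls, stmts }

Directly nullable (have an ''-production): stmts, decls.
No other nonterminal has a production whose RHS symbols are all nullable.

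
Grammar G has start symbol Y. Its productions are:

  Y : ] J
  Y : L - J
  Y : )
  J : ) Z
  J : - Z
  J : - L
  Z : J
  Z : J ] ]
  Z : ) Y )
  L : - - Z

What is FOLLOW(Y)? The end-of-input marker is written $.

Y is the start symbol, so $ ∈ FOLLOW(Y).
In Z : ) Y ): add FIRST()) = { ) }.
Union: FOLLOW(Y) = { $, ) }.

{ $, ) }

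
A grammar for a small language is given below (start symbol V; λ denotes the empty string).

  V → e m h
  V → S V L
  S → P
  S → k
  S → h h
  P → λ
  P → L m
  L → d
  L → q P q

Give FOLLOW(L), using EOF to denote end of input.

{ EOF, d, m, q }

In V → S V L: L is at the end, add FOLLOW(V) = { EOF, d, q }.
In P → L m: add FIRST(m) = { m }.
Union: FOLLOW(L) = { EOF, d, m, q }.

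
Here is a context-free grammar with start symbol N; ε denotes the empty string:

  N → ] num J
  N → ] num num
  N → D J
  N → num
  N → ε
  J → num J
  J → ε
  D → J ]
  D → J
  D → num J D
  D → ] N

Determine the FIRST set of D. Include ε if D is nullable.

From D → J ]: J nullable, take FIRST(J) ∪ {]} = { ], num }.
From D → J: add FIRST(J) = { num, ε } (including ε since J is nullable).
D → num J D contributes {num}.
D → ] N contributes {]}.
Union: FIRST(D) = { ], num, ε }.

{ ], num, ε }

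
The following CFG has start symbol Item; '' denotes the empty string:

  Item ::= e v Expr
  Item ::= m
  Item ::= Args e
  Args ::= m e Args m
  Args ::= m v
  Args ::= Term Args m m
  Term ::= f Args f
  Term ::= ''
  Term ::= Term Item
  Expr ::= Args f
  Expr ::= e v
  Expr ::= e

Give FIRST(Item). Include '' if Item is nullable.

Item ::= e v Expr contributes {e}.
Item ::= m contributes {m}.
From Item ::= Args e: add FIRST(Args) = { e, f, m }.
Union: FIRST(Item) = { e, f, m }.

{ e, f, m }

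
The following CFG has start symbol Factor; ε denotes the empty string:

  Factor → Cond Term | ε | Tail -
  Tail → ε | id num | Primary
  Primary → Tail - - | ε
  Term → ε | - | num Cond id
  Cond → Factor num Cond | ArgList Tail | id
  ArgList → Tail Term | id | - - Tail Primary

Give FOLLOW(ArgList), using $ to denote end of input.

In Cond → ArgList Tail: add FIRST(Tail)\{ε} = { -, id }.
  Since Tail is nullable, also add FOLLOW(Cond) = { $, -, id, num }.
Union: FOLLOW(ArgList) = { $, -, id, num }.

{ $, -, id, num }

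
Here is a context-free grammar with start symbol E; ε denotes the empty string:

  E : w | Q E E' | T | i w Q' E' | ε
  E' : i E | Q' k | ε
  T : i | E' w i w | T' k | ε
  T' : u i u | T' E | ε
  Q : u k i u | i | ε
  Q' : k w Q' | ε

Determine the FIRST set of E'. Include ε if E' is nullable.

{ i, k, ε }

E' : i E contributes {i}.
From E' : Q' k: Q' nullable, take FIRST(Q') ∪ {k} = { k }.
E' : ε contributes ε.
Union: FIRST(E') = { i, k, ε }.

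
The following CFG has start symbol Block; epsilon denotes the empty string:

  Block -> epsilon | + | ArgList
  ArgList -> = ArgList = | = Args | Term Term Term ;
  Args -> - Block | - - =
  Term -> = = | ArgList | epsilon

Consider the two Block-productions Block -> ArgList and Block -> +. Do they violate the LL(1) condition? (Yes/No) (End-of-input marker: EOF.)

No

FIRST(ArgList) = { ;, = } and FIRST(+) = { + }.
The FIRST sets are disjoint and neither alternative is nullable — no conflict.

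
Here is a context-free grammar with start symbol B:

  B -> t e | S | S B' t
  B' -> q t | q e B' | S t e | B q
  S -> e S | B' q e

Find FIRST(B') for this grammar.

B' -> q t contributes {q}.
B' -> q e B' contributes {q}.
From B' -> S t e: add FIRST(S) = { e, q, t }.
From B' -> B q: add FIRST(B) = { e, q, t }.
Union: FIRST(B') = { e, q, t }.

{ e, q, t }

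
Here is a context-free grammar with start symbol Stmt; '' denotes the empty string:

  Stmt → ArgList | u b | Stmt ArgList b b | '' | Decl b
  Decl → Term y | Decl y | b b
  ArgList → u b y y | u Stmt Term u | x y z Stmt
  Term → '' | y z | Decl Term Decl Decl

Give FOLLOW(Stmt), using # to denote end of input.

{ #, b, u, x, y }

Stmt is the start symbol, so # ∈ FOLLOW(Stmt).
In Stmt → Stmt ArgList b b: add FIRST(ArgList b b) = { u, x }.
In ArgList → u Stmt Term u: add FIRST(Term u) = { b, u, y }.
In ArgList → x y z Stmt: Stmt is at the end, add FOLLOW(ArgList) = { #, b, u, x, y }.
Union: FOLLOW(Stmt) = { #, b, u, x, y }.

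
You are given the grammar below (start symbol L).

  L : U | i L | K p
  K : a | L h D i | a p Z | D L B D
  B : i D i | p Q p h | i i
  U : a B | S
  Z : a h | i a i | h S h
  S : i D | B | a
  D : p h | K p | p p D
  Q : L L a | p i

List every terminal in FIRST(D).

{ a, i, p }

D : p h contributes {p}.
From D : K p: add FIRST(K) = { a, i, p }.
D : p p D contributes {p}.
Union: FIRST(D) = { a, i, p }.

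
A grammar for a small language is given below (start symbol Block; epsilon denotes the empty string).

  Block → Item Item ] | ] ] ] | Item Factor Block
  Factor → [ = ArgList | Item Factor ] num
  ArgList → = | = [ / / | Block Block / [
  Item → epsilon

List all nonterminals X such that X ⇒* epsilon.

{ Item }

Directly nullable (have an epsilon-production): Item.
No other nonterminal has a production whose RHS symbols are all nullable.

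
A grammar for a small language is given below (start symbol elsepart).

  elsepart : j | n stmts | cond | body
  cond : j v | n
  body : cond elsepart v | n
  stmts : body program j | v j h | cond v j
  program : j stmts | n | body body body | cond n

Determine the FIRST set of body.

{ j, n }

From body : cond elsepart v: add FIRST(cond) = { j, n }.
body : n contributes {n}.
Union: FIRST(body) = { j, n }.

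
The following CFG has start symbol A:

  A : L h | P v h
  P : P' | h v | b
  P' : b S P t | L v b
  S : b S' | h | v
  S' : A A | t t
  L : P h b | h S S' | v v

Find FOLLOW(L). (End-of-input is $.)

{ h, v }

In A : L h: add FIRST(h) = { h }.
In P' : L v b: add FIRST(v b) = { v }.
Union: FOLLOW(L) = { h, v }.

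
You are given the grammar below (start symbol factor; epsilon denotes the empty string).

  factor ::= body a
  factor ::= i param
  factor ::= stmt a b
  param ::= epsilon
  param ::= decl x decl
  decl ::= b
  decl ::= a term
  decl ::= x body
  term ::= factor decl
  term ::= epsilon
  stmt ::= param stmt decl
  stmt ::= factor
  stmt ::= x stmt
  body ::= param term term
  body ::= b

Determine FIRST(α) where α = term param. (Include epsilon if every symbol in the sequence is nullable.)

Add FIRST(term)\{epsilon} = { a, b, i, x }; term is nullable, continue.
Add FIRST(param)\{epsilon} = { a, b, x }; param is nullable, continue.
Every symbol is nullable, so include epsilon.

{ a, b, i, x, epsilon }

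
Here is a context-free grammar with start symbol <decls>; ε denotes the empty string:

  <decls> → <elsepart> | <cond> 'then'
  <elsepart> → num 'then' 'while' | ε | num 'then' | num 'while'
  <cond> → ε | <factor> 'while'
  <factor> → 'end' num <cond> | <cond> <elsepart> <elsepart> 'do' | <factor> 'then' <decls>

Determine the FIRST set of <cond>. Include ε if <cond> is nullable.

{ 'do', 'end', num, ε }

<cond> → ε contributes ε.
From <cond> → <factor> 'while': add FIRST(<factor>) = { 'do', 'end', num }.
Union: FIRST(<cond>) = { 'do', 'end', num, ε }.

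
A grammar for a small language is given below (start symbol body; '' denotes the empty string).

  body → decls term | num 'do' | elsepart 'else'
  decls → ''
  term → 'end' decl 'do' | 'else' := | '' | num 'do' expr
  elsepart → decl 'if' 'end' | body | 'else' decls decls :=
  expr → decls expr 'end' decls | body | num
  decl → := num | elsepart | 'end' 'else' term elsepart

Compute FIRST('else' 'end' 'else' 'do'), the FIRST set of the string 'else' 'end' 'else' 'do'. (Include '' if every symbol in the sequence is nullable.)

'else' is a terminal; add {'else'} and stop.

{ 'else' }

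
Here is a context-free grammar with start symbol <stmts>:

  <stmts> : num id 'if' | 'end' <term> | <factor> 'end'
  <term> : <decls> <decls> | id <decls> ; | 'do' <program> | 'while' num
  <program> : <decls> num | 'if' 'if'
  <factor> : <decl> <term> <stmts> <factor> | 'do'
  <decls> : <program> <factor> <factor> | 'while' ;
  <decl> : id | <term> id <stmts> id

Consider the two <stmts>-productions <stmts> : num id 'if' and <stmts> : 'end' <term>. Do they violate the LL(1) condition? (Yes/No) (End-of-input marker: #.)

FIRST(num id 'if') = { num } and FIRST('end' <term>) = { 'end' }.
The FIRST sets are disjoint and neither alternative is nullable — no conflict.

No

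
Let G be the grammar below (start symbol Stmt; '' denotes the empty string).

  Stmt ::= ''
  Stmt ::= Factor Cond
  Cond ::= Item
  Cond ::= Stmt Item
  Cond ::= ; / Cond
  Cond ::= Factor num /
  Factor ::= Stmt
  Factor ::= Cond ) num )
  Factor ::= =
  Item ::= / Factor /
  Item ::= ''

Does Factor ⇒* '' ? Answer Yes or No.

Factor ::= Stmt and each of Stmt is nullable, so Factor ⇒* ''.

Yes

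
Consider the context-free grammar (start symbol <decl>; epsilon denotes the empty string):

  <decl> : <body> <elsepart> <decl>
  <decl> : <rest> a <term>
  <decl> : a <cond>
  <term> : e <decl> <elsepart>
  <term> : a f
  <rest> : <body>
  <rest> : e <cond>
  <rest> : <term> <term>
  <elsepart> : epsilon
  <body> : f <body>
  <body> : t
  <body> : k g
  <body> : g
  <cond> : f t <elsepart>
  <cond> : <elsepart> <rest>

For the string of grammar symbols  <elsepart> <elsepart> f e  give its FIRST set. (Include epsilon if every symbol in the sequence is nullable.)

{ f }

Add FIRST(<elsepart>)\{epsilon} = {  }; <elsepart> is nullable, continue.
Add FIRST(<elsepart>)\{epsilon} = {  }; <elsepart> is nullable, continue.
f is a terminal; add {f} and stop.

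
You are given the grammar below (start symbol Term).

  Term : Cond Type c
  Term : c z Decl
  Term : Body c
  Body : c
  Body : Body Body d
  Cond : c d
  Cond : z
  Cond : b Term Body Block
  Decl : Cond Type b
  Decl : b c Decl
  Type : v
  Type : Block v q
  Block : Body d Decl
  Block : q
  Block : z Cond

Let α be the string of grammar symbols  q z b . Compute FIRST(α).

{ q }

q is a terminal; add {q} and stop.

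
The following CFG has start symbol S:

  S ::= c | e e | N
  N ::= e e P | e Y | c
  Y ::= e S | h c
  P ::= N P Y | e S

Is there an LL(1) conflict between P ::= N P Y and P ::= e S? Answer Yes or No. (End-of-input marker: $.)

FIRST(N P Y) = { c, e } and FIRST(e S) = { e }.
Both contain e, so the two alternatives are not disjoint — LL(1) conflict.

Yes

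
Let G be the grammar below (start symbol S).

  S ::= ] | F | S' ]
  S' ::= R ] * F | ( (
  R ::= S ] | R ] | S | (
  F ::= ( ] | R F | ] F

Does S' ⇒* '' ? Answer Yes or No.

No

No nonterminal in this grammar is nullable.
No production of S' has an RHS whose symbols are all nullable, so S' is not nullable.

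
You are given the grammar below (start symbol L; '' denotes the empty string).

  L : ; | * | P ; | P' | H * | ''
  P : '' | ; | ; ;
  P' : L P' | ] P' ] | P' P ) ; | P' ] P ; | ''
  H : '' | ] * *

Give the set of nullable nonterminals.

Directly nullable (have an ''-production): L, P, P', H.

{ H, L, P, P' }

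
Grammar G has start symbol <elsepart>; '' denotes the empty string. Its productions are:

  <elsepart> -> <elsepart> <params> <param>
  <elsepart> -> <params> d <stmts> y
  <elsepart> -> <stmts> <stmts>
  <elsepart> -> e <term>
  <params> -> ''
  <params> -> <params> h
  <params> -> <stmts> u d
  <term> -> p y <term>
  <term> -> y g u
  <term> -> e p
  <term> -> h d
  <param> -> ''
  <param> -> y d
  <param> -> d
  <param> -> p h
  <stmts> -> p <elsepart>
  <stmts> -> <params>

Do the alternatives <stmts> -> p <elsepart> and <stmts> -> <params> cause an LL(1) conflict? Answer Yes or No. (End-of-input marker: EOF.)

FIRST(p <elsepart>) = { p } and FIRST(<params>) = { h, p, u, '' }.
Both contain p, so the two alternatives are not disjoint — LL(1) conflict.

Yes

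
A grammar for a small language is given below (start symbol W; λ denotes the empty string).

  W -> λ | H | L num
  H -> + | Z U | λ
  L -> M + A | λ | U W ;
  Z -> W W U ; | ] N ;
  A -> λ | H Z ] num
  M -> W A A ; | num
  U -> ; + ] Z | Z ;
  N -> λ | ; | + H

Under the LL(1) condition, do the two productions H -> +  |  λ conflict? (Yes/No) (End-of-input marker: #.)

FIRST(+) = { + } and FIRST(λ) = { λ }.
The second alternative is nullable and FOLLOW(H) = { #, +, ;, ], num } shares + with FIRST of the first — conflict.

Yes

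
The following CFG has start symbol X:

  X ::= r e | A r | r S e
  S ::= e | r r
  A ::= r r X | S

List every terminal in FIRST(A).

A ::= r r X contributes {r}.
From A ::= S: add FIRST(S) = { e, r }.
Union: FIRST(A) = { e, r }.

{ e, r }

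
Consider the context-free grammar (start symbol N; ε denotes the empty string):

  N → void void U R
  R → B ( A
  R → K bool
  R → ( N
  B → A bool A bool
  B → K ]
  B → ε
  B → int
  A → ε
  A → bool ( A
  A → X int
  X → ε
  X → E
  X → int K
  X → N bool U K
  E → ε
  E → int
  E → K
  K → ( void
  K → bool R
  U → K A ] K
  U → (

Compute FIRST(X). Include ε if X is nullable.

{ (, bool, int, void, ε }

X → ε contributes ε.
From X → E: add FIRST(E) = { (, bool, int, ε } (including ε since E is nullable).
X → int K contributes {int}.
From X → N bool U K: add FIRST(N) = { void }.
Union: FIRST(X) = { (, bool, int, void, ε }.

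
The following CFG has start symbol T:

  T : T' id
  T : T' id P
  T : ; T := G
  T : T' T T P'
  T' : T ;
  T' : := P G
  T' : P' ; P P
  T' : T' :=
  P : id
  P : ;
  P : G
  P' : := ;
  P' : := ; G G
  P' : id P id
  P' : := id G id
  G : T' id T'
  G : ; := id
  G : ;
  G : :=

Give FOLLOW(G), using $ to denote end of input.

{ $, :=, ;, id }

In T : ; T := G: G is at the end, add FOLLOW(T) = { $, :=, ;, id }.
In T' : := P G: G is at the end, add FOLLOW(T') = { $, :=, ;, id }.
In P : G: G is at the end, add FOLLOW(P) = { $, :=, ;, id }.
In P' : := ; G G: add FIRST(G) = { :=, ;, id }.
In P' : := ; G G: G is at the end, add FOLLOW(P') = { $, :=, ;, id }.
In P' : := id G id: add FIRST(id) = { id }.
Union: FOLLOW(G) = { $, :=, ;, id }.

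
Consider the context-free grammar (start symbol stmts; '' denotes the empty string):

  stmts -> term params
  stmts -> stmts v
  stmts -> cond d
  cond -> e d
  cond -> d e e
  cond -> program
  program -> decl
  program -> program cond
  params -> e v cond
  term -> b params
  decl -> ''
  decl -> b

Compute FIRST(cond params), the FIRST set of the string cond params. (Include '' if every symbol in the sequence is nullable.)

Add FIRST(cond)\{''} = { b, d, e }; cond is nullable, continue.
Add FIRST(params) = { e }; params is not nullable, stop.

{ b, d, e }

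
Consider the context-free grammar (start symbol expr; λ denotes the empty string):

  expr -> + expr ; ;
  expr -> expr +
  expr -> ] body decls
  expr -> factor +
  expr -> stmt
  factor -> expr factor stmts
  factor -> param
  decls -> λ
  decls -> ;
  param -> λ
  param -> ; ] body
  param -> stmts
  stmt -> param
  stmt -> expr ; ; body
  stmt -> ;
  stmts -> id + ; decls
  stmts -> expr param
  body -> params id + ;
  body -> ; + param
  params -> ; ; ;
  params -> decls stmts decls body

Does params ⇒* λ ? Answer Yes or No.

No

Nullable nonterminals: decls, expr, factor, param, stmt, stmts.
No production of params has an RHS whose symbols are all nullable, so params is not nullable.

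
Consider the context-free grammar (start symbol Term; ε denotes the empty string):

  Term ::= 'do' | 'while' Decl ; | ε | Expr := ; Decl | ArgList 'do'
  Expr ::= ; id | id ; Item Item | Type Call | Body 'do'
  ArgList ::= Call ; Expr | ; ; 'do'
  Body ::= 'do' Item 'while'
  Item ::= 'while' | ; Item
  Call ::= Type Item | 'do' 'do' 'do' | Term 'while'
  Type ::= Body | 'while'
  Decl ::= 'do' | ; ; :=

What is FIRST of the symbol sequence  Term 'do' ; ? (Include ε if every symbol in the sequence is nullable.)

Add FIRST(Term)\{ε} = { 'do', 'while', ;, id }; Term is nullable, continue.
'do' is a terminal; add {'do'} and stop.

{ 'do', 'while', ;, id }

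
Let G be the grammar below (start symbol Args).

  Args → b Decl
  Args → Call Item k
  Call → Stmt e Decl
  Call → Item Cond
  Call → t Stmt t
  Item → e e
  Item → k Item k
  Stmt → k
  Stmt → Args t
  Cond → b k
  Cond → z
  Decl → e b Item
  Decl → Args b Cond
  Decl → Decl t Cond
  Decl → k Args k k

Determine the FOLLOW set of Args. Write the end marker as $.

Args is the start symbol, so $ ∈ FOLLOW(Args).
In Stmt → Args t: add FIRST(t) = { t }.
In Decl → Args b Cond: add FIRST(b Cond) = { b }.
In Decl → k Args k k: add FIRST(k k) = { k }.
Union: FOLLOW(Args) = { $, b, k, t }.

{ $, b, k, t }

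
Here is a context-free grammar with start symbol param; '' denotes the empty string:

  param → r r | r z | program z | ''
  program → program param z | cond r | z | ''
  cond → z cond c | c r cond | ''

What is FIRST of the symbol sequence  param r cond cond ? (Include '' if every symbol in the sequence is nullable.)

{ c, r, z }

Add FIRST(param)\{''} = { c, r, z }; param is nullable, continue.
r is a terminal; add {r} and stop.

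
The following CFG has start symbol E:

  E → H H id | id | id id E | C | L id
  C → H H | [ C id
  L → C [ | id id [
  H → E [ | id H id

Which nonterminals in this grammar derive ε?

No nonterminal has an empty production or an RHS whose symbols are all nullable.

{ } (none)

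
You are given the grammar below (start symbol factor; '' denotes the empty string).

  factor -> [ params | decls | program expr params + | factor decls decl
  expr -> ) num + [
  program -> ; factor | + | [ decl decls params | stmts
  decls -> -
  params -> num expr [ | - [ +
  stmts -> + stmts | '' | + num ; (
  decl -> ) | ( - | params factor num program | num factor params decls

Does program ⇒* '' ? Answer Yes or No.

program -> stmts and each of stmts is nullable, so program ⇒* ''.

Yes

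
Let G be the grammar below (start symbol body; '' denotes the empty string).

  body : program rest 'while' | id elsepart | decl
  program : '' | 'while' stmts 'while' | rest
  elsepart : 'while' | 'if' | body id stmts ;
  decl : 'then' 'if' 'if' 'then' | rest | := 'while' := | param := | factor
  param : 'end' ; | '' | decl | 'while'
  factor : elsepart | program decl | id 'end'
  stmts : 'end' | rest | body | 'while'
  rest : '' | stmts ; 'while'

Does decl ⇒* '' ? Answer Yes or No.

Yes

decl : rest and each of rest is nullable, so decl ⇒* ''.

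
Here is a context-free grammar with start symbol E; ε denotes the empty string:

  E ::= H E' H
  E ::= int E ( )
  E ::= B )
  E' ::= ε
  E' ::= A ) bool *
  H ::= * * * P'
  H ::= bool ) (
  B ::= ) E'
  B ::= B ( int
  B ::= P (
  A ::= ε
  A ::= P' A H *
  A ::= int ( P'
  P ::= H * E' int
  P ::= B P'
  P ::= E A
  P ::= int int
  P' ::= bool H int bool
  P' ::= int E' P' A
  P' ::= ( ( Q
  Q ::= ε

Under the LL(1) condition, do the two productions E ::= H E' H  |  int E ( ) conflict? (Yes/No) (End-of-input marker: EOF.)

FIRST(H E' H) = { *, bool } and FIRST(int E ( )) = { int }.
The FIRST sets are disjoint and neither alternative is nullable — no conflict.

No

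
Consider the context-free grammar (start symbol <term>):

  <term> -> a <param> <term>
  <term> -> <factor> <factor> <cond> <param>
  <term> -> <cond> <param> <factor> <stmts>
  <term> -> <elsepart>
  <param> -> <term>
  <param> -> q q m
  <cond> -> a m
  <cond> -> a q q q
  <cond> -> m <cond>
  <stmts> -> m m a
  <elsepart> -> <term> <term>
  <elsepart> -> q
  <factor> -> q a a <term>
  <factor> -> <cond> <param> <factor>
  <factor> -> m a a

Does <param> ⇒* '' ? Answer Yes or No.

No nonterminal in this grammar is nullable.
No production of <param> has an RHS whose symbols are all nullable, so <param> is not nullable.

No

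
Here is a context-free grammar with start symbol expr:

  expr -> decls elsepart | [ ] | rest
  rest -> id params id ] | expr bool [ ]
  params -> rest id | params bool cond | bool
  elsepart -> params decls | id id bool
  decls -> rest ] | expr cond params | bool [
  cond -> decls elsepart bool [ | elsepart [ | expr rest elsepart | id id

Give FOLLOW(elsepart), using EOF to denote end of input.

{ EOF, [, bool, id }

In expr -> decls elsepart: elsepart is at the end, add FOLLOW(expr) = { EOF, [, bool, id }.
In cond -> decls elsepart bool [: add FIRST(bool [) = { bool }.
In cond -> elsepart [: add FIRST([) = { [ }.
In cond -> expr rest elsepart: elsepart is at the end, add FOLLOW(cond) = { EOF, [, bool, id }.
Union: FOLLOW(elsepart) = { EOF, [, bool, id }.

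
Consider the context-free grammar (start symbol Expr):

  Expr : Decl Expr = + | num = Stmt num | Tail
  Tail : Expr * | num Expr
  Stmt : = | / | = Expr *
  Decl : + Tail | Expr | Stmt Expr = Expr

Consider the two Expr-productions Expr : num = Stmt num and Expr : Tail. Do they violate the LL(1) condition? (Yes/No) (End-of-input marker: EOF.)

Yes

FIRST(num = Stmt num) = { num } and FIRST(Tail) = { +, /, =, num }.
Both contain num, so the two alternatives are not disjoint — LL(1) conflict.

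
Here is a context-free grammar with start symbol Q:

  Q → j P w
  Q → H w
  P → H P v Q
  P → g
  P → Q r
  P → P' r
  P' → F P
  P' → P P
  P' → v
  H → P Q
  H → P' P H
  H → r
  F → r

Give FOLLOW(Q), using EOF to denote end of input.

Q is the start symbol, so EOF ∈ FOLLOW(Q).
In P → H P v Q: Q is at the end, add FOLLOW(P) = { g, j, r, v, w }.
In P → Q r: add FIRST(r) = { r }.
In H → P Q: Q is at the end, add FOLLOW(H) = { g, j, r, v, w }.
Union: FOLLOW(Q) = { EOF, g, j, r, v, w }.

{ EOF, g, j, r, v, w }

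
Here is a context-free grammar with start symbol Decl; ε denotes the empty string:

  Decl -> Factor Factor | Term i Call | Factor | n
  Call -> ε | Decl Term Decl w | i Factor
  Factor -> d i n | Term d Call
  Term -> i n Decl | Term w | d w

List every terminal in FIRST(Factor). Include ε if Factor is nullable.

{ d, i }

Factor -> d i n contributes {d}.
From Factor -> Term d Call: add FIRST(Term) = { d, i }.
Union: FIRST(Factor) = { d, i }.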